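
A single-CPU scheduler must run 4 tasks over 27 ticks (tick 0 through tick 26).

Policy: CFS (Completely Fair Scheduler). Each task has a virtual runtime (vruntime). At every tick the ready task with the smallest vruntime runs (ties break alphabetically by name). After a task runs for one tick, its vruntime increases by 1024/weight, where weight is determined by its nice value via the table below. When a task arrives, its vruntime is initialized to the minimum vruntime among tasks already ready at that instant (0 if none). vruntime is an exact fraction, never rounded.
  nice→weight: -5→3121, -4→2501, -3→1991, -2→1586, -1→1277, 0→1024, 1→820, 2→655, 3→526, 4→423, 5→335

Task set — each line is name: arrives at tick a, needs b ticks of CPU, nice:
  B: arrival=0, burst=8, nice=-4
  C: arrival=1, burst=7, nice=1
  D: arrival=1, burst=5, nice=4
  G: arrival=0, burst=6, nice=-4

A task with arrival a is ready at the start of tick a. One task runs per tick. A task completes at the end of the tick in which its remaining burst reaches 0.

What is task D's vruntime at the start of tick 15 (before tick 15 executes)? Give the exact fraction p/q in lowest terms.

t=0: vr[B=0 G=0] → run B
t=1: vr[B=1024/2501 C=0 D=0 G=0] → run C
t=2: vr[B=1024/2501 C=256/205 D=0 G=0] → run D
t=3: vr[B=1024/2501 C=256/205 D=1024/423 G=0] → run G
t=4: vr[B=1024/2501 C=256/205 D=1024/423 G=1024/2501] → run B
t=5: vr[B=2048/2501 C=256/205 D=1024/423 G=1024/2501] → run G
t=6: vr[B=2048/2501 C=256/205 D=1024/423 G=2048/2501] → run B
t=7: vr[B=3072/2501 C=256/205 D=1024/423 G=2048/2501] → run G
t=8: vr[B=3072/2501 C=256/205 D=1024/423 G=3072/2501] → run B
t=9: vr[B=4096/2501 C=256/205 D=1024/423 G=3072/2501] → run G
t=10: vr[B=4096/2501 C=256/205 D=1024/423 G=4096/2501] → run C
t=11: vr[B=4096/2501 C=512/205 D=1024/423 G=4096/2501] → run B
t=12: vr[B=5120/2501 C=512/205 D=1024/423 G=4096/2501] → run G
t=13: vr[B=5120/2501 C=512/205 D=1024/423 G=5120/2501] → run B
t=14: vr[B=6144/2501 C=512/205 D=1024/423 G=5120/2501] → run G
t=15: vr[B=6144/2501 C=512/205 D=1024/423] → run D
t=16: vr[B=6144/2501 C=512/205 D=2048/423] → run B
t=17: vr[B=7168/2501 C=512/205 D=2048/423] → run C
t=18: vr[B=7168/2501 C=768/205 D=2048/423] → run B
t=19: vr[C=768/205 D=2048/423] → run C
t=20: vr[C=1024/205 D=2048/423] → run D
t=21: vr[C=1024/205 D=1024/141] → run C
t=22: vr[C=256/41 D=1024/141] → run C
t=23: vr[C=1536/205 D=1024/141] → run D
t=24: vr[C=1536/205 D=4096/423] → run C
t=25: vr[D=4096/423] → run D
t=26: (idle)

vruntime(D, start of tick 15) = 1024/423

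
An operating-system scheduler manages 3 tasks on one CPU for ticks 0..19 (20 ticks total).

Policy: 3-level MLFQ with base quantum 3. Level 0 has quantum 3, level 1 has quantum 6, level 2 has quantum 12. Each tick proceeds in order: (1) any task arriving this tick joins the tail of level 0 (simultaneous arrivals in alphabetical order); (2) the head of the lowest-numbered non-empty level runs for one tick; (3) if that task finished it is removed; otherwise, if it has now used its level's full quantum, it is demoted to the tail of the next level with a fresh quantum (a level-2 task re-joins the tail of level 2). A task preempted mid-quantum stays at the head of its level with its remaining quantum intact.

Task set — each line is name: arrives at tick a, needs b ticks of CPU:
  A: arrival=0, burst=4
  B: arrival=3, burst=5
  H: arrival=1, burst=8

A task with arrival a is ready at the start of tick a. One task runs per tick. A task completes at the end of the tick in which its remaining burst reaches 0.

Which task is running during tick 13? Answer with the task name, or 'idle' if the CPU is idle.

t=0: L0/L1/L2 = A/-/- → run A
t=1: L0/L1/L2 = AH/-/- → run A
t=2: L0/L1/L2 = AH/-/- → run A
t=3: L0/L1/L2 = HB/A/- → run H
t=4: L0/L1/L2 = HB/A/- → run H
t=5: L0/L1/L2 = HB/A/- → run H
t=6: L0/L1/L2 = B/AH/- → run B
t=7: L0/L1/L2 = B/AH/- → run B
t=8: L0/L1/L2 = B/AH/- → run B
t=9: L0/L1/L2 = -/AHB/- → run A
t=10: L0/L1/L2 = -/HB/- → run H
t=11: L0/L1/L2 = -/HB/- → run H
t=12: L0/L1/L2 = -/HB/- → run H
t=13: L0/L1/L2 = -/HB/- → run H
t=14: L0/L1/L2 = -/HB/- → run H
t=15: L0/L1/L2 = -/B/- → run B
t=16: L0/L1/L2 = -/B/- → run B
t=17: (idle)
t=18: (idle)
t=19: (idle)

running at tick 13 = H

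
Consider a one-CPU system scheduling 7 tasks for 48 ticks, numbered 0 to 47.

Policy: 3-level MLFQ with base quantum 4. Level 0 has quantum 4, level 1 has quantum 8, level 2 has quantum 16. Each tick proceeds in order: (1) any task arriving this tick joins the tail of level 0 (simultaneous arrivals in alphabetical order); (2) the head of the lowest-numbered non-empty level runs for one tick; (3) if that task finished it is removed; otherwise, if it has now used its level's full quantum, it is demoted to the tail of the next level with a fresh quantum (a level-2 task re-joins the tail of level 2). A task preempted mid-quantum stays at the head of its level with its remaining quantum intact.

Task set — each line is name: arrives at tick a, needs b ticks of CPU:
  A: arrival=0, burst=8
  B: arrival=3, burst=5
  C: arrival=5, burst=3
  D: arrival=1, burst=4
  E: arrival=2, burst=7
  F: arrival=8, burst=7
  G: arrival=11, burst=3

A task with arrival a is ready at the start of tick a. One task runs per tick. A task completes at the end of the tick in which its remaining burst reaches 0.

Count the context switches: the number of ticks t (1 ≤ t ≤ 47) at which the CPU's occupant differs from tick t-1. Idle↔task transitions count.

t=0: L0/L1/L2 = A/-/- → run A
t=1: L0/L1/L2 = AD/-/- → run A
t=2: L0/L1/L2 = ADE/-/- → run A
t=3: L0/L1/L2 = ADEB/-/- → run A
t=4: L0/L1/L2 = DEB/A/- → run D
t=5: L0/L1/L2 = DEBC/A/- → run D
t=6: L0/L1/L2 = DEBC/A/- → run D
t=7: L0/L1/L2 = DEBC/A/- → run D
t=8: L0/L1/L2 = EBCF/A/- → run E
t=9: L0/L1/L2 = EBCF/A/- → run E
t=10: L0/L1/L2 = EBCF/A/- → run E
t=11: L0/L1/L2 = EBCFG/A/- → run E
t=12: L0/L1/L2 = BCFG/AE/- → run B
t=13: L0/L1/L2 = BCFG/AE/- → run B
t=14: L0/L1/L2 = BCFG/AE/- → run B
t=15: L0/L1/L2 = BCFG/AE/- → run B
t=16: L0/L1/L2 = CFG/AEB/- → run C
t=17: L0/L1/L2 = CFG/AEB/- → run C
t=18: L0/L1/L2 = CFG/AEB/- → run C
t=19: L0/L1/L2 = FG/AEB/- → run F
t=20: L0/L1/L2 = FG/AEB/- → run F
t=21: L0/L1/L2 = FG/AEB/- → run F
t=22: L0/L1/L2 = FG/AEB/- → run F
t=23: L0/L1/L2 = G/AEBF/- → run G
t=24: L0/L1/L2 = G/AEBF/- → run G
t=25: L0/L1/L2 = G/AEBF/- → run G
t=26: L0/L1/L2 = -/AEBF/- → run A
t=27: L0/L1/L2 = -/AEBF/- → run A
t=28: L0/L1/L2 = -/AEBF/- → run A
t=29: L0/L1/L2 = -/AEBF/- → run A
t=30: L0/L1/L2 = -/EBF/- → run E
t=31: L0/L1/L2 = -/EBF/- → run E
t=32: L0/L1/L2 = -/EBF/- → run E
t=33: L0/L1/L2 = -/BF/- → run B
t=34: L0/L1/L2 = -/F/- → run F
t=35: L0/L1/L2 = -/F/- → run F
t=36: L0/L1/L2 = -/F/- → run F
t=37: (idle)
t=38: (idle)
t=39: (idle)
t=40: (idle)
t=41: (idle)
t=42: (idle)
t=43: (idle)
t=44: (idle)
t=45: (idle)
t=46: (idle)
t=47: (idle)

context switches = 11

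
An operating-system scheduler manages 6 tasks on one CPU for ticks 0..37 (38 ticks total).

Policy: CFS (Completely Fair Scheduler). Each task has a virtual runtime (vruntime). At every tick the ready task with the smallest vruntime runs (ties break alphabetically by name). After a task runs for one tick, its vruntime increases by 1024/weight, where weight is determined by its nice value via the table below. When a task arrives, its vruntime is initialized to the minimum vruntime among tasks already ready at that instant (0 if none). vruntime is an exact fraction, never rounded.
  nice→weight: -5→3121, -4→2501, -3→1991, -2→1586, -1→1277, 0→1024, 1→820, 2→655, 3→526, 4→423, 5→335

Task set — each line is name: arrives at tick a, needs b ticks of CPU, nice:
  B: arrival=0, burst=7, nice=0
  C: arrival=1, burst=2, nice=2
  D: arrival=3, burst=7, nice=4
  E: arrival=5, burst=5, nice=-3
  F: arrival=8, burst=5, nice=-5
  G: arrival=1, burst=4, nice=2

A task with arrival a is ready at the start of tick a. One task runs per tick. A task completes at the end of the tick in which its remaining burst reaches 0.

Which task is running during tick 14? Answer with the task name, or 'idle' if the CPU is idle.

running at tick 14 = F

t=0: vr[B=0] → run B
t=1: vr[B=1 C=1 G=1] → run B
t=2: vr[B=2 C=1 G=1] → run C
t=3: vr[B=2 C=1679/655 D=1 G=1] → run D
t=4: vr[B=2 C=1679/655 D=1447/423 G=1] → run G
t=5: vr[B=2 C=1679/655 D=1447/423 E=2 G=1679/655] → run B
t=6: vr[B=3 C=1679/655 D=1447/423 E=2 G=1679/655] → run E
t=7: vr[B=3 C=1679/655 D=1447/423 E=5006/1991 G=1679/655] → run E
t=8: vr[B=3 C=1679/655 D=1447/423 E=6030/1991 F=1679/655 G=1679/655] → run C
t=9: vr[B=3 D=1447/423 E=6030/1991 F=1679/655 G=1679/655] → run F
t=10: vr[B=3 D=1447/423 E=6030/1991 F=5910879/2044255 G=1679/655] → run G
t=11: vr[B=3 D=1447/423 E=6030/1991 F=5910879/2044255 G=2703/655] → run F
t=12: vr[B=3 D=1447/423 E=6030/1991 F=6581599/2044255 G=2703/655] → run B
t=13: vr[B=4 D=1447/423 E=6030/1991 F=6581599/2044255 G=2703/655] → run E
t=14: vr[B=4 D=1447/423 E=7054/1991 F=6581599/2044255 G=2703/655] → run F
t=15: vr[B=4 D=1447/423 E=7054/1991 F=7252319/2044255 G=2703/655] → run D
t=16: vr[B=4 D=2471/423 E=7054/1991 F=7252319/2044255 G=2703/655] → run E
t=17: vr[B=4 D=2471/423 E=8078/1991 F=7252319/2044255 G=2703/655] → run F
t=18: vr[B=4 D=2471/423 E=8078/1991 F=7923039/2044255 G=2703/655] → run F
t=19: vr[B=4 D=2471/423 E=8078/1991 G=2703/655] → run B
t=20: vr[B=5 D=2471/423 E=8078/1991 G=2703/655] → run E
t=21: vr[B=5 D=2471/423 G=2703/655] → run G
t=22: vr[B=5 D=2471/423 G=3727/655] → run B
t=23: vr[B=6 D=2471/423 G=3727/655] → run G
t=24: vr[B=6 D=2471/423] → run D
t=25: vr[B=6 D=1165/141] → run B
t=26: vr[D=1165/141] → run D
t=27: vr[D=4519/423] → run D
t=28: vr[D=5543/423] → run D
t=29: vr[D=2189/141] → run D
t=30: (idle)
t=31: (idle)
t=32: (idle)
t=33: (idle)
t=34: (idle)
t=35: (idle)
t=36: (idle)
t=37: (idle)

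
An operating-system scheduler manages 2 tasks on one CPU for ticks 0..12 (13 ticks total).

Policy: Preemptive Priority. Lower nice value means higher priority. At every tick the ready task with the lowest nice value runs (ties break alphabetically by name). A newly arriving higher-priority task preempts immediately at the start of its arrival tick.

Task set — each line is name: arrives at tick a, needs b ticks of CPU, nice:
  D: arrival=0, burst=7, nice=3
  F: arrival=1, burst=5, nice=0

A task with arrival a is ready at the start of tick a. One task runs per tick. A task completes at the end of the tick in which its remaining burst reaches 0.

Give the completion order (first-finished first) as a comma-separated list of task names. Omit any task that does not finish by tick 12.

t=0: ready={D} → run D
t=1: ready={D,F} → run F
t=2: ready={D,F} → run F
t=3: ready={D,F} → run F
t=4: ready={D,F} → run F
t=5: ready={D,F} → run F
t=6: ready={D} → run D
t=7: ready={D} → run D
t=8: ready={D} → run D
t=9: ready={D} → run D
t=10: ready={D} → run D
t=11: ready={D} → run D
t=12: (idle)

completion order = F, D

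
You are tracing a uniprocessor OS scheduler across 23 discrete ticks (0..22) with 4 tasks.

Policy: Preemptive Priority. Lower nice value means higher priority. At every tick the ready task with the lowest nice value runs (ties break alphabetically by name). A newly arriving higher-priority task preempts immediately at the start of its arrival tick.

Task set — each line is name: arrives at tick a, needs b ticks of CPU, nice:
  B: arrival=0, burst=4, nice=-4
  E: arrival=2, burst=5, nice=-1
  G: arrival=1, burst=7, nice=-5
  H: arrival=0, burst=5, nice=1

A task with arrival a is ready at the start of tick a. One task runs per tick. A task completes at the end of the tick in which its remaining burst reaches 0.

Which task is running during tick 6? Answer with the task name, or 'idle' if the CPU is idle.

running at tick 6 = G

t=0: ready={B,H} → run B
t=1: ready={B,G,H} → run G
t=2: ready={B,E,G,H} → run G
t=3: ready={B,E,G,H} → run G
t=4: ready={B,E,G,H} → run G
t=5: ready={B,E,G,H} → run G
t=6: ready={B,E,G,H} → run G
t=7: ready={B,E,G,H} → run G
t=8: ready={B,E,H} → run B
t=9: ready={B,E,H} → run B
t=10: ready={B,E,H} → run B
t=11: ready={E,H} → run E
t=12: ready={E,H} → run E
t=13: ready={E,H} → run E
t=14: ready={E,H} → run E
t=15: ready={E,H} → run E
t=16: ready={H} → run H
t=17: ready={H} → run H
t=18: ready={H} → run H
t=19: ready={H} → run H
t=20: ready={H} → run H
t=21: (idle)
t=22: (idle)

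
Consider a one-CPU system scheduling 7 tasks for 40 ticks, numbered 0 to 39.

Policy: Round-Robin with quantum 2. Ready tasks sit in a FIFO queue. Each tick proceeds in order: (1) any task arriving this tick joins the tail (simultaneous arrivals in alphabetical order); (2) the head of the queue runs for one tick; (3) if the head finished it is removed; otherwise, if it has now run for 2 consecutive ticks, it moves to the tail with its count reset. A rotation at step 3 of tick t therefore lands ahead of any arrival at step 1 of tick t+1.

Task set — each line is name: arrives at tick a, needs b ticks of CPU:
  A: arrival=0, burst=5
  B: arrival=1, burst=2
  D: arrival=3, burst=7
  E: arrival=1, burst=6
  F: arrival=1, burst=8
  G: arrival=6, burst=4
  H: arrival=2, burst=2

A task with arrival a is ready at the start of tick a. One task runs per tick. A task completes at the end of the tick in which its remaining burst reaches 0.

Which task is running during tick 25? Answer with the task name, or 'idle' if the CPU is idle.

running at tick 25 = G

t=0: queue=[A] q_used=0 → run A
t=1: queue=[A,B,E,F] q_used=1 → run A
t=2: queue=[B,E,F,A,H] q_used=0 → run B
t=3: queue=[B,E,F,A,H,D] q_used=1 → run B
t=4: queue=[E,F,A,H,D] q_used=0 → run E
t=5: queue=[E,F,A,H,D] q_used=1 → run E
t=6: queue=[F,A,H,D,E,G] q_used=0 → run F
t=7: queue=[F,A,H,D,E,G] q_used=1 → run F
t=8: queue=[A,H,D,E,G,F] q_used=0 → run A
t=9: queue=[A,H,D,E,G,F] q_used=1 → run A
t=10: queue=[H,D,E,G,F,A] q_used=0 → run H
t=11: queue=[H,D,E,G,F,A] q_used=1 → run H
t=12: queue=[D,E,G,F,A] q_used=0 → run D
t=13: queue=[D,E,G,F,A] q_used=1 → run D
t=14: queue=[E,G,F,A,D] q_used=0 → run E
t=15: queue=[E,G,F,A,D] q_used=1 → run E
t=16: queue=[G,F,A,D,E] q_used=0 → run G
t=17: queue=[G,F,A,D,E] q_used=1 → run G
t=18: queue=[F,A,D,E,G] q_used=0 → run F
t=19: queue=[F,A,D,E,G] q_used=1 → run F
t=20: queue=[A,D,E,G,F] q_used=0 → run A
t=21: queue=[D,E,G,F] q_used=0 → run D
t=22: queue=[D,E,G,F] q_used=1 → run D
t=23: queue=[E,G,F,D] q_used=0 → run E
t=24: queue=[E,G,F,D] q_used=1 → run E
t=25: queue=[G,F,D] q_used=0 → run G
t=26: queue=[G,F,D] q_used=1 → run G
t=27: queue=[F,D] q_used=0 → run F
t=28: queue=[F,D] q_used=1 → run F
t=29: queue=[D,F] q_used=0 → run D
t=30: queue=[D,F] q_used=1 → run D
t=31: queue=[F,D] q_used=0 → run F
t=32: queue=[F,D] q_used=1 → run F
t=33: queue=[D] q_used=0 → run D
t=34: (idle)
t=35: (idle)
t=36: (idle)
t=37: (idle)
t=38: (idle)
t=39: (idle)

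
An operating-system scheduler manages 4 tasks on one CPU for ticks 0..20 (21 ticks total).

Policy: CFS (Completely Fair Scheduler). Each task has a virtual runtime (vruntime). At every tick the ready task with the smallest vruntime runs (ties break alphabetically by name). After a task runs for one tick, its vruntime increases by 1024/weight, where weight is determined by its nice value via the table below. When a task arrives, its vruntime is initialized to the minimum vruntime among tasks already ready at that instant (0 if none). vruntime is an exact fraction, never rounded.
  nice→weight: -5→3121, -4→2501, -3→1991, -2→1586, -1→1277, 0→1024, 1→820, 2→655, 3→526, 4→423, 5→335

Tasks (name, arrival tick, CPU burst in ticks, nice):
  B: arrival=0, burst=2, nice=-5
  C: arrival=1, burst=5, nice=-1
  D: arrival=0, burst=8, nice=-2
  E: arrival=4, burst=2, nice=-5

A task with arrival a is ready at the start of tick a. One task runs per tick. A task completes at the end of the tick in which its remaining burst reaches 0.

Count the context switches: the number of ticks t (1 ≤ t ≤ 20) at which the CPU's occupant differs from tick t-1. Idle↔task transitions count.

t=0: vr[B=0 D=0] → run B
t=1: vr[B=1024/3121 C=0 D=0] → run C
t=2: vr[B=1024/3121 C=1024/1277 D=0] → run D
t=3: vr[B=1024/3121 C=1024/1277 D=512/793] → run B
t=4: vr[C=1024/1277 D=512/793 E=512/793] → run D
t=5: vr[C=1024/1277 D=1024/793 E=512/793] → run E
t=6: vr[C=1024/1277 D=1024/793 E=2409984/2474953] → run C
t=7: vr[C=2048/1277 D=1024/793 E=2409984/2474953] → run E
t=8: vr[C=2048/1277 D=1024/793] → run D
t=9: vr[C=2048/1277 D=1536/793] → run C
t=10: vr[C=3072/1277 D=1536/793] → run D
t=11: vr[C=3072/1277 D=2048/793] → run C
t=12: vr[C=4096/1277 D=2048/793] → run D
t=13: vr[C=4096/1277 D=2560/793] → run C
t=14: vr[D=2560/793] → run D
t=15: vr[D=3072/793] → run D
t=16: vr[D=3584/793] → run D
t=17: (idle)
t=18: (idle)
t=19: (idle)
t=20: (idle)

context switches = 15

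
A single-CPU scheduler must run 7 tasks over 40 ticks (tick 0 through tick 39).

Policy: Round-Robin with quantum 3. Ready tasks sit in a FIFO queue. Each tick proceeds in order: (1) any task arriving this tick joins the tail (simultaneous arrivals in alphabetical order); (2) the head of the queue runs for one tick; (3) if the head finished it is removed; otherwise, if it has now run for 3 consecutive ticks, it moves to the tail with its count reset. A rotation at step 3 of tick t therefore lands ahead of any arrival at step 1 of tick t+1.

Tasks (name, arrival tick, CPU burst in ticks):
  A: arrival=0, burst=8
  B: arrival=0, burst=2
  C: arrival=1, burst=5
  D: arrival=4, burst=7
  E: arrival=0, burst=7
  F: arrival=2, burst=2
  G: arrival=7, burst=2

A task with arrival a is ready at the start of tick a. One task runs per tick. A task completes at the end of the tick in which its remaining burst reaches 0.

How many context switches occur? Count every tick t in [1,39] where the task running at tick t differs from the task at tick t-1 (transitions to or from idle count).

context switches = 14

t=0: queue=[A,B,E] q_used=0 → run A
t=1: queue=[A,B,E,C] q_used=1 → run A
t=2: queue=[A,B,E,C,F] q_used=2 → run A
t=3: queue=[B,E,C,F,A] q_used=0 → run B
t=4: queue=[B,E,C,F,A,D] q_used=1 → run B
t=5: queue=[E,C,F,A,D] q_used=0 → run E
t=6: queue=[E,C,F,A,D] q_used=1 → run E
t=7: queue=[E,C,F,A,D,G] q_used=2 → run E
t=8: queue=[C,F,A,D,G,E] q_used=0 → run C
t=9: queue=[C,F,A,D,G,E] q_used=1 → run C
t=10: queue=[C,F,A,D,G,E] q_used=2 → run C
t=11: queue=[F,A,D,G,E,C] q_used=0 → run F
t=12: queue=[F,A,D,G,E,C] q_used=1 → run F
t=13: queue=[A,D,G,E,C] q_used=0 → run A
t=14: queue=[A,D,G,E,C] q_used=1 → run A
t=15: queue=[A,D,G,E,C] q_used=2 → run A
t=16: queue=[D,G,E,C,A] q_used=0 → run D
t=17: queue=[D,G,E,C,A] q_used=1 → run D
t=18: queue=[D,G,E,C,A] q_used=2 → run D
t=19: queue=[G,E,C,A,D] q_used=0 → run G
t=20: queue=[G,E,C,A,D] q_used=1 → run G
t=21: queue=[E,C,A,D] q_used=0 → run E
t=22: queue=[E,C,A,D] q_used=1 → run E
t=23: queue=[E,C,A,D] q_used=2 → run E
t=24: queue=[C,A,D,E] q_used=0 → run C
t=25: queue=[C,A,D,E] q_used=1 → run C
t=26: queue=[A,D,E] q_used=0 → run A
t=27: queue=[A,D,E] q_used=1 → run A
t=28: queue=[D,E] q_used=0 → run D
t=29: queue=[D,E] q_used=1 → run D
t=30: queue=[D,E] q_used=2 → run D
t=31: queue=[E,D] q_used=0 → run E
t=32: queue=[D] q_used=0 → run D
t=33: (idle)
t=34: (idle)
t=35: (idle)
t=36: (idle)
t=37: (idle)
t=38: (idle)
t=39: (idle)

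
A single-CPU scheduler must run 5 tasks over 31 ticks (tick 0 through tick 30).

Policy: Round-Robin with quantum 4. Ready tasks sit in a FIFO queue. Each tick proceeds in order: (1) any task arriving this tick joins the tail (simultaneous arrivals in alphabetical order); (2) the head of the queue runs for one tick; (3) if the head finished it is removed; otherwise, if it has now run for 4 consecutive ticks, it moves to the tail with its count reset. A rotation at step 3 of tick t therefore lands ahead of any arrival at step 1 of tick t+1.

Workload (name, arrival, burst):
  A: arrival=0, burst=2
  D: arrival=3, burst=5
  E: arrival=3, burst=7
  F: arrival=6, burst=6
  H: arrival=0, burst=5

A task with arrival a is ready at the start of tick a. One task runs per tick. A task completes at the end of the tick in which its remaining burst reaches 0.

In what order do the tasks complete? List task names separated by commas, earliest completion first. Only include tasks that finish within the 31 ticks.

t=0: queue=[A,H] q_used=0 → run A
t=1: queue=[A,H] q_used=1 → run A
t=2: queue=[H] q_used=0 → run H
t=3: queue=[H,D,E] q_used=1 → run H
t=4: queue=[H,D,E] q_used=2 → run H
t=5: queue=[H,D,E] q_used=3 → run H
t=6: queue=[D,E,H,F] q_used=0 → run D
t=7: queue=[D,E,H,F] q_used=1 → run D
t=8: queue=[D,E,H,F] q_used=2 → run D
t=9: queue=[D,E,H,F] q_used=3 → run D
t=10: queue=[E,H,F,D] q_used=0 → run E
t=11: queue=[E,H,F,D] q_used=1 → run E
t=12: queue=[E,H,F,D] q_used=2 → run E
t=13: queue=[E,H,F,D] q_used=3 → run E
t=14: queue=[H,F,D,E] q_used=0 → run H
t=15: queue=[F,D,E] q_used=0 → run F
t=16: queue=[F,D,E] q_used=1 → run F
t=17: queue=[F,D,E] q_used=2 → run F
t=18: queue=[F,D,E] q_used=3 → run F
t=19: queue=[D,E,F] q_used=0 → run D
t=20: queue=[E,F] q_used=0 → run E
t=21: queue=[E,F] q_used=1 → run E
t=22: queue=[E,F] q_used=2 → run E
t=23: queue=[F] q_used=0 → run F
t=24: queue=[F] q_used=1 → run F
t=25: (idle)
t=26: (idle)
t=27: (idle)
t=28: (idle)
t=29: (idle)
t=30: (idle)

completion order = A, H, D, E, F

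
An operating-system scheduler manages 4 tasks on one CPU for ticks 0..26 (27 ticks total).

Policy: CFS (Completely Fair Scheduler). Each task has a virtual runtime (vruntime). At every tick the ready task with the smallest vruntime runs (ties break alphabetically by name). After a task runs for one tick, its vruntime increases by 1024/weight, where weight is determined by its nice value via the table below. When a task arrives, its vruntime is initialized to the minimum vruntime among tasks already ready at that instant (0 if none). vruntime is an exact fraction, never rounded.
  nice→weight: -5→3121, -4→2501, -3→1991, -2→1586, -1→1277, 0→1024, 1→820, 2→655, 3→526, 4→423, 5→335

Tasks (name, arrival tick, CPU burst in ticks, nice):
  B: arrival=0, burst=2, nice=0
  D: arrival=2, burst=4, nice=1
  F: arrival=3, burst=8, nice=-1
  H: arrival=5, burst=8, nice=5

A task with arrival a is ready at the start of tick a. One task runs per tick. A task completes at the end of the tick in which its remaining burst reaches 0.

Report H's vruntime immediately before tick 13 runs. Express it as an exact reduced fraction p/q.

vruntime(H, start of tick 13) = 28638976/3507919

t=0: vr[B=0] → run B
t=1: vr[B=1] → run B
t=2: vr[D=0] → run D
t=3: vr[D=256/205 F=256/205] → run D
t=4: vr[D=512/205 F=256/205] → run F
t=5: vr[D=512/205 F=536832/261785 H=536832/261785] → run F
t=6: vr[D=512/205 F=746752/261785 H=536832/261785] → run H
t=7: vr[D=512/205 F=746752/261785 H=89581312/17539595] → run D
t=8: vr[D=768/205 F=746752/261785 H=89581312/17539595] → run F
t=9: vr[D=768/205 F=956672/261785 H=89581312/17539595] → run F
t=10: vr[D=768/205 F=1166592/261785 H=89581312/17539595] → run D
t=11: vr[F=1166592/261785 H=89581312/17539595] → run F
t=12: vr[F=1376512/261785 H=89581312/17539595] → run H
t=13: vr[F=1376512/261785 H=28638976/3507919] → run F
t=14: vr[F=1586432/261785 H=28638976/3507919] → run F
t=15: vr[F=1796352/261785 H=28638976/3507919] → run F
t=16: vr[H=28638976/3507919] → run H
t=17: vr[H=196808448/17539595] → run H
t=18: vr[H=250422016/17539595] → run H
t=19: vr[H=304035584/17539595] → run H
t=20: vr[H=357649152/17539595] → run H
t=21: vr[H=82252544/3507919] → run H
t=22: (idle)
t=23: (idle)
t=24: (idle)
t=25: (idle)
t=26: (idle)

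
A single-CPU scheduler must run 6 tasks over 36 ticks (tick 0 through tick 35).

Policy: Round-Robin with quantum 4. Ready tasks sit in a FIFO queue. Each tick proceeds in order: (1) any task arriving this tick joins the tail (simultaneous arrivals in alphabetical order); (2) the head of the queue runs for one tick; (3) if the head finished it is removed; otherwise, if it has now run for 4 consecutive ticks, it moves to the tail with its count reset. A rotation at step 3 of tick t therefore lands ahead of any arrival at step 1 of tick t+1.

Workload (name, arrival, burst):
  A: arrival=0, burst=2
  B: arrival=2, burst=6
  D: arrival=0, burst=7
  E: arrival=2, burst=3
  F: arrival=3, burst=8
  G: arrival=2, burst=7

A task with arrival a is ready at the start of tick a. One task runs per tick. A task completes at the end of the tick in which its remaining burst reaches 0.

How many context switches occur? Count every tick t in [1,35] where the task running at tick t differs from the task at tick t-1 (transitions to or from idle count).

t=0: queue=[A,D] q_used=0 → run A
t=1: queue=[A,D] q_used=1 → run A
t=2: queue=[D,B,E,G] q_used=0 → run D
t=3: queue=[D,B,E,G,F] q_used=1 → run D
t=4: queue=[D,B,E,G,F] q_used=2 → run D
t=5: queue=[D,B,E,G,F] q_used=3 → run D
t=6: queue=[B,E,G,F,D] q_used=0 → run B
t=7: queue=[B,E,G,F,D] q_used=1 → run B
t=8: queue=[B,E,G,F,D] q_used=2 → run B
t=9: queue=[B,E,G,F,D] q_used=3 → run B
t=10: queue=[E,G,F,D,B] q_used=0 → run E
t=11: queue=[E,G,F,D,B] q_used=1 → run E
t=12: queue=[E,G,F,D,B] q_used=2 → run E
t=13: queue=[G,F,D,B] q_used=0 → run G
t=14: queue=[G,F,D,B] q_used=1 → run G
t=15: queue=[G,F,D,B] q_used=2 → run G
t=16: queue=[G,F,D,B] q_used=3 → run G
t=17: queue=[F,D,B,G] q_used=0 → run F
t=18: queue=[F,D,B,G] q_used=1 → run F
t=19: queue=[F,D,B,G] q_used=2 → run F
t=20: queue=[F,D,B,G] q_used=3 → run F
t=21: queue=[D,B,G,F] q_used=0 → run D
t=22: queue=[D,B,G,F] q_used=1 → run D
t=23: queue=[D,B,G,F] q_used=2 → run D
t=24: queue=[B,G,F] q_used=0 → run B
t=25: queue=[B,G,F] q_used=1 → run B
t=26: queue=[G,F] q_used=0 → run G
t=27: queue=[G,F] q_used=1 → run G
t=28: queue=[G,F] q_used=2 → run G
t=29: queue=[F] q_used=0 → run F
t=30: queue=[F] q_used=1 → run F
t=31: queue=[F] q_used=2 → run F
t=32: queue=[F] q_used=3 → run F
t=33: (idle)
t=34: (idle)
t=35: (idle)

context switches = 10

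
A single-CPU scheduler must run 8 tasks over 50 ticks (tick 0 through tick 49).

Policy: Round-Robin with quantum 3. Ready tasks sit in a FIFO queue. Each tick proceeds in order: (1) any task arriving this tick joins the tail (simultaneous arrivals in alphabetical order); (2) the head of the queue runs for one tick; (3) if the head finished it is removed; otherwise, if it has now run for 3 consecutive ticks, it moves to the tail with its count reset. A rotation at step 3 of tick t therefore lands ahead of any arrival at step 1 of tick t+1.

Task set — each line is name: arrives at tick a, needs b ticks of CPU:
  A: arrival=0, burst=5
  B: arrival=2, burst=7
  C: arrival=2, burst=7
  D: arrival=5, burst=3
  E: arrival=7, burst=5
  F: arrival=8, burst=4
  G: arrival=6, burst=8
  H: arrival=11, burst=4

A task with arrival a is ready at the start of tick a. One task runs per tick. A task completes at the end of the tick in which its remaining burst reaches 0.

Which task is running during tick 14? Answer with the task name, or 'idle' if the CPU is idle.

running at tick 14 = B

t=0: queue=[A] q_used=0 → run A
t=1: queue=[A] q_used=1 → run A
t=2: queue=[A,B,C] q_used=2 → run A
t=3: queue=[B,C,A] q_used=0 → run B
t=4: queue=[B,C,A] q_used=1 → run B
t=5: queue=[B,C,A,D] q_used=2 → run B
t=6: queue=[C,A,D,B,G] q_used=0 → run C
t=7: queue=[C,A,D,B,G,E] q_used=1 → run C
t=8: queue=[C,A,D,B,G,E,F] q_used=2 → run C
t=9: queue=[A,D,B,G,E,F,C] q_used=0 → run A
t=10: queue=[A,D,B,G,E,F,C] q_used=1 → run A
t=11: queue=[D,B,G,E,F,C,H] q_used=0 → run D
t=12: queue=[D,B,G,E,F,C,H] q_used=1 → run D
t=13: queue=[D,B,G,E,F,C,H] q_used=2 → run D
t=14: queue=[B,G,E,F,C,H] q_used=0 → run B
t=15: queue=[B,G,E,F,C,H] q_used=1 → run B
t=16: queue=[B,G,E,F,C,H] q_used=2 → run B
t=17: queue=[G,E,F,C,H,B] q_used=0 → run G
t=18: queue=[G,E,F,C,H,B] q_used=1 → run G
t=19: queue=[G,E,F,C,H,B] q_used=2 → run G
t=20: queue=[E,F,C,H,B,G] q_used=0 → run E
t=21: queue=[E,F,C,H,B,G] q_used=1 → run E
t=22: queue=[E,F,C,H,B,G] q_used=2 → run E
t=23: queue=[F,C,H,B,G,E] q_used=0 → run F
t=24: queue=[F,C,H,B,G,E] q_used=1 → run F
t=25: queue=[F,C,H,B,G,E] q_used=2 → run F
t=26: queue=[C,H,B,G,E,F] q_used=0 → run C
t=27: queue=[C,H,B,G,E,F] q_used=1 → run C
t=28: queue=[C,H,B,G,E,F] q_used=2 → run C
t=29: queue=[H,B,G,E,F,C] q_used=0 → run H
t=30: queue=[H,B,G,E,F,C] q_used=1 → run H
t=31: queue=[H,B,G,E,F,C] q_used=2 → run H
t=32: queue=[B,G,E,F,C,H] q_used=0 → run B
t=33: queue=[G,E,F,C,H] q_used=0 → run G
t=34: queue=[G,E,F,C,H] q_used=1 → run G
t=35: queue=[G,E,F,C,H] q_used=2 → run G
t=36: queue=[E,F,C,H,G] q_used=0 → run E
t=37: queue=[E,F,C,H,G] q_used=1 → run E
t=38: queue=[F,C,H,G] q_used=0 → run F
t=39: queue=[C,H,G] q_used=0 → run C
t=40: queue=[H,G] q_used=0 → run H
t=41: queue=[G] q_used=0 → run G
t=42: queue=[G] q_used=1 → run G
t=43: (idle)
t=44: (idle)
t=45: (idle)
t=46: (idle)
t=47: (idle)
t=48: (idle)
t=49: (idle)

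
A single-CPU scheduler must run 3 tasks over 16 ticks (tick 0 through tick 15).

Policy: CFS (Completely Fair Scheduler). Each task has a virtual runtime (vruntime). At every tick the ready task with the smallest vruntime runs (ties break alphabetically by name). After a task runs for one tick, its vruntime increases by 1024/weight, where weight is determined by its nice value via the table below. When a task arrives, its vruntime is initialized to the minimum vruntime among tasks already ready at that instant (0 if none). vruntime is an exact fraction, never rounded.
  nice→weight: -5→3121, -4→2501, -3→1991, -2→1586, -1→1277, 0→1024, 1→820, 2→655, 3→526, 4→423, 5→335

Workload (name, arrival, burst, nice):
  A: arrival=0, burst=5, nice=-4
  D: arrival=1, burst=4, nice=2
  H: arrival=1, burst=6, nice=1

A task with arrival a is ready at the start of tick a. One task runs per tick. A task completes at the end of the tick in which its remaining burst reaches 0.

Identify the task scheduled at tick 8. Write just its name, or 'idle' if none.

t=0: vr[A=0] → run A
t=1: vr[A=1024/2501 D=1024/2501 H=1024/2501] → run A
t=2: vr[A=2048/2501 D=1024/2501 H=1024/2501] → run D
t=3: vr[A=2048/2501 D=3231744/1638155 H=1024/2501] → run H
t=4: vr[A=2048/2501 D=3231744/1638155 H=20736/12505] → run A
t=5: vr[A=3072/2501 D=3231744/1638155 H=20736/12505] → run A
t=6: vr[A=4096/2501 D=3231744/1638155 H=20736/12505] → run A
t=7: vr[D=3231744/1638155 H=20736/12505] → run H
t=8: vr[D=3231744/1638155 H=36352/12505] → run D
t=9: vr[D=5792768/1638155 H=36352/12505] → run H
t=10: vr[D=5792768/1638155 H=51968/12505] → run D
t=11: vr[D=8353792/1638155 H=51968/12505] → run H
t=12: vr[D=8353792/1638155 H=67584/12505] → run D
t=13: vr[H=67584/12505] → run H
t=14: vr[H=16640/2501] → run H
t=15: (idle)

running at tick 8 = D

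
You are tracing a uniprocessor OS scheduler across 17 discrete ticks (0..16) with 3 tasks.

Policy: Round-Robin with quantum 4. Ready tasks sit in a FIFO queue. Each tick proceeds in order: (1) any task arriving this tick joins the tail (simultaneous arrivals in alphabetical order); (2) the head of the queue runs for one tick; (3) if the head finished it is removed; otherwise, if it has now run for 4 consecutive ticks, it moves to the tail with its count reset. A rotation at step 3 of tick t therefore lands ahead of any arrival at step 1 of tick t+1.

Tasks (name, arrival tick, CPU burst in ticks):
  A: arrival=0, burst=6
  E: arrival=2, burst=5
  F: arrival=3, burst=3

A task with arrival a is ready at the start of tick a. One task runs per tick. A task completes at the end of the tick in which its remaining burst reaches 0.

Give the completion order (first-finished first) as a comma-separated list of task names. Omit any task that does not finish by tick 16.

t=0: queue=[A] q_used=0 → run A
t=1: queue=[A] q_used=1 → run A
t=2: queue=[A,E] q_used=2 → run A
t=3: queue=[A,E,F] q_used=3 → run A
t=4: queue=[E,F,A] q_used=0 → run E
t=5: queue=[E,F,A] q_used=1 → run E
t=6: queue=[E,F,A] q_used=2 → run E
t=7: queue=[E,F,A] q_used=3 → run E
t=8: queue=[F,A,E] q_used=0 → run F
t=9: queue=[F,A,E] q_used=1 → run F
t=10: queue=[F,A,E] q_used=2 → run F
t=11: queue=[A,E] q_used=0 → run A
t=12: queue=[A,E] q_used=1 → run A
t=13: queue=[E] q_used=0 → run E
t=14: (idle)
t=15: (idle)
t=16: (idle)

completion order = F, A, E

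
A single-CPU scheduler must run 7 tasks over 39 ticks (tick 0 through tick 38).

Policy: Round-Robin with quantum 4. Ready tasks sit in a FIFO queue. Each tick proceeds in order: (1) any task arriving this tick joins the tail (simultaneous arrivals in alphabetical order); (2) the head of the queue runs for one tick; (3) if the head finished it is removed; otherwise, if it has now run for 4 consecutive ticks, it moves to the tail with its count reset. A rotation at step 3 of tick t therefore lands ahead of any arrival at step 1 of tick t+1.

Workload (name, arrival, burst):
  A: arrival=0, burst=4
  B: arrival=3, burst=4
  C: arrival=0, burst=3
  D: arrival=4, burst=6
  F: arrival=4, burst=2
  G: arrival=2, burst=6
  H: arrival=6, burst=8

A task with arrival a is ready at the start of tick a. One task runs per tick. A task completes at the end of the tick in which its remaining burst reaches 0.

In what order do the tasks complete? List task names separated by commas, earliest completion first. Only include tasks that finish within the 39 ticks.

t=0: queue=[A,C] q_used=0 → run A
t=1: queue=[A,C] q_used=1 → run A
t=2: queue=[A,C,G] q_used=2 → run A
t=3: queue=[A,C,G,B] q_used=3 → run A
t=4: queue=[C,G,B,D,F] q_used=0 → run C
t=5: queue=[C,G,B,D,F] q_used=1 → run C
t=6: queue=[C,G,B,D,F,H] q_used=2 → run C
t=7: queue=[G,B,D,F,H] q_used=0 → run G
t=8: queue=[G,B,D,F,H] q_used=1 → run G
t=9: queue=[G,B,D,F,H] q_used=2 → run G
t=10: queue=[G,B,D,F,H] q_used=3 → run G
t=11: queue=[B,D,F,H,G] q_used=0 → run B
t=12: queue=[B,D,F,H,G] q_used=1 → run B
t=13: queue=[B,D,F,H,G] q_used=2 → run B
t=14: queue=[B,D,F,H,G] q_used=3 → run B
t=15: queue=[D,F,H,G] q_used=0 → run D
t=16: queue=[D,F,H,G] q_used=1 → run D
t=17: queue=[D,F,H,G] q_used=2 → run D
t=18: queue=[D,F,H,G] q_used=3 → run D
t=19: queue=[F,H,G,D] q_used=0 → run F
t=20: queue=[F,H,G,D] q_used=1 → run F
t=21: queue=[H,G,D] q_used=0 → run H
t=22: queue=[H,G,D] q_used=1 → run H
t=23: queue=[H,G,D] q_used=2 → run H
t=24: queue=[H,G,D] q_used=3 → run H
t=25: queue=[G,D,H] q_used=0 → run G
t=26: queue=[G,D,H] q_used=1 → run G
t=27: queue=[D,H] q_used=0 → run D
t=28: queue=[D,H] q_used=1 → run D
t=29: queue=[H] q_used=0 → run H
t=30: queue=[H] q_used=1 → run H
t=31: queue=[H] q_used=2 → run H
t=32: queue=[H] q_used=3 → run H
t=33: (idle)
t=34: (idle)
t=35: (idle)
t=36: (idle)
t=37: (idle)
t=38: (idle)

completion order = A, C, B, F, G, D, H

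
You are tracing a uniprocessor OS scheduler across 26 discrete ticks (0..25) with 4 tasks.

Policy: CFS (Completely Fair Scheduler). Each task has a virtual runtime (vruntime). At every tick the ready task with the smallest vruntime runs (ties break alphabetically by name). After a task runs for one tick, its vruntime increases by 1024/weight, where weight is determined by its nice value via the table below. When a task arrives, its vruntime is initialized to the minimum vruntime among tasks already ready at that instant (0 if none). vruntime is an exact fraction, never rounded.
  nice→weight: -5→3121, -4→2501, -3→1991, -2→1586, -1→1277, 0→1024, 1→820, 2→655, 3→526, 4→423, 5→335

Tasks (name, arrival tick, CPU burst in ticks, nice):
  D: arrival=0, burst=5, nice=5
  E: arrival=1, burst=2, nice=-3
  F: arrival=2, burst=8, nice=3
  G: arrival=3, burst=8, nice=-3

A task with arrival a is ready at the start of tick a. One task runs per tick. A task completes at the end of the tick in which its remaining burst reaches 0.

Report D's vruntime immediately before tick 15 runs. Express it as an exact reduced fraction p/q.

vruntime(D, start of tick 15) = 3072/335

t=0: vr[D=0] → run D
t=1: vr[D=1024/335 E=1024/335] → run D
t=2: vr[D=2048/335 E=1024/335 F=1024/335] → run E
t=3: vr[D=2048/335 E=2381824/666985 F=1024/335 G=1024/335] → run F
t=4: vr[D=2048/335 E=2381824/666985 F=440832/88105 G=1024/335] → run G
t=5: vr[D=2048/335 E=2381824/666985 F=440832/88105 G=2381824/666985] → run E
t=6: vr[D=2048/335 F=440832/88105 G=2381824/666985] → run G
t=7: vr[D=2048/335 F=440832/88105 G=2724864/666985] → run G
t=8: vr[D=2048/335 F=440832/88105 G=3067904/666985] → run G
t=9: vr[D=2048/335 F=440832/88105 G=3410944/666985] → run F
t=10: vr[D=2048/335 F=612352/88105 G=3410944/666985] → run G
t=11: vr[D=2048/335 F=612352/88105 G=3753984/666985] → run G
t=12: vr[D=2048/335 F=612352/88105 G=4097024/666985] → run D
t=13: vr[D=3072/335 F=612352/88105 G=4097024/666985] → run G
t=14: vr[D=3072/335 F=612352/88105 G=4440064/666985] → run G
t=15: vr[D=3072/335 F=612352/88105] → run F
t=16: vr[D=3072/335 F=783872/88105] → run F
t=17: vr[D=3072/335 F=955392/88105] → run D
t=18: vr[D=4096/335 F=955392/88105] → run F
t=19: vr[D=4096/335 F=1126912/88105] → run D
t=20: vr[F=1126912/88105] → run F
t=21: vr[F=1298432/88105] → run F
t=22: vr[F=1469952/88105] → run F
t=23: (idle)
t=24: (idle)
t=25: (idle)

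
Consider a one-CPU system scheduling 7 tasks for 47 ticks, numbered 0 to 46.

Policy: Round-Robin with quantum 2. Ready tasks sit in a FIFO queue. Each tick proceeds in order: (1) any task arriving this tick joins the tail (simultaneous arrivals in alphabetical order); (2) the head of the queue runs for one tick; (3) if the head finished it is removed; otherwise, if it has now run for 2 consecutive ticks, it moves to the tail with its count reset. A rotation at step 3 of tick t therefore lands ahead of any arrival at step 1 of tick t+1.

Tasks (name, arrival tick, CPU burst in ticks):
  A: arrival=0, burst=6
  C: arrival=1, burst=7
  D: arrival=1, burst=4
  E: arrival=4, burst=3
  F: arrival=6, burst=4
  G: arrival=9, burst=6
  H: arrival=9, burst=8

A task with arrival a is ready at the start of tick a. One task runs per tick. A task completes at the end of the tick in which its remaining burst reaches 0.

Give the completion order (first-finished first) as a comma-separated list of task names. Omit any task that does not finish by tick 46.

t=0: queue=[A] q_used=0 → run A
t=1: queue=[A,C,D] q_used=1 → run A
t=2: queue=[C,D,A] q_used=0 → run C
t=3: queue=[C,D,A] q_used=1 → run C
t=4: queue=[D,A,C,E] q_used=0 → run D
t=5: queue=[D,A,C,E] q_used=1 → run D
t=6: queue=[A,C,E,D,F] q_used=0 → run A
t=7: queue=[A,C,E,D,F] q_used=1 → run A
t=8: queue=[C,E,D,F,A] q_used=0 → run C
t=9: queue=[C,E,D,F,A,G,H] q_used=1 → run C
t=10: queue=[E,D,F,A,G,H,C] q_used=0 → run E
t=11: queue=[E,D,F,A,G,H,C] q_used=1 → run E
t=12: queue=[D,F,A,G,H,C,E] q_used=0 → run D
t=13: queue=[D,F,A,G,H,C,E] q_used=1 → run D
t=14: queue=[F,A,G,H,C,E] q_used=0 → run F
t=15: queue=[F,A,G,H,C,E] q_used=1 → run F
t=16: queue=[A,G,H,C,E,F] q_used=0 → run A
t=17: queue=[A,G,H,C,E,F] q_used=1 → run A
t=18: queue=[G,H,C,E,F] q_used=0 → run G
t=19: queue=[G,H,C,E,F] q_used=1 → run G
t=20: queue=[H,C,E,F,G] q_used=0 → run H
t=21: queue=[H,C,E,F,G] q_used=1 → run H
t=22: queue=[C,E,F,G,H] q_used=0 → run C
t=23: queue=[C,E,F,G,H] q_used=1 → run C
t=24: queue=[E,F,G,H,C] q_used=0 → run E
t=25: queue=[F,G,H,C] q_used=0 → run F
t=26: queue=[F,G,H,C] q_used=1 → run F
t=27: queue=[G,H,C] q_used=0 → run G
t=28: queue=[G,H,C] q_used=1 → run G
t=29: queue=[H,C,G] q_used=0 → run H
t=30: queue=[H,C,G] q_used=1 → run H
t=31: queue=[C,G,H] q_used=0 → run C
t=32: queue=[G,H] q_used=0 → run G
t=33: queue=[G,H] q_used=1 → run G
t=34: queue=[H] q_used=0 → run H
t=35: queue=[H] q_used=1 → run H
t=36: queue=[H] q_used=0 → run H
t=37: queue=[H] q_used=1 → run H
t=38: (idle)
t=39: (idle)
t=40: (idle)
t=41: (idle)
t=42: (idle)
t=43: (idle)
t=44: (idle)
t=45: (idle)
t=46: (idle)

completion order = D, A, E, F, C, G, H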